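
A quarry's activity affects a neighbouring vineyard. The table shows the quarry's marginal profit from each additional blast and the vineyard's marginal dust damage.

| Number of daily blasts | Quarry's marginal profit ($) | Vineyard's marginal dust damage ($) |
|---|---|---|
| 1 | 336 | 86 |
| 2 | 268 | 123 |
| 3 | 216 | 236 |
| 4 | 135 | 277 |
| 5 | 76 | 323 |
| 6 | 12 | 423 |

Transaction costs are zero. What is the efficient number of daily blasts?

Bargaining reaches the level where marginal profit last exceeds marginal dust damage.
That holds through level 2 (268 ≥ 123) but not at 3 (216 < 236).

2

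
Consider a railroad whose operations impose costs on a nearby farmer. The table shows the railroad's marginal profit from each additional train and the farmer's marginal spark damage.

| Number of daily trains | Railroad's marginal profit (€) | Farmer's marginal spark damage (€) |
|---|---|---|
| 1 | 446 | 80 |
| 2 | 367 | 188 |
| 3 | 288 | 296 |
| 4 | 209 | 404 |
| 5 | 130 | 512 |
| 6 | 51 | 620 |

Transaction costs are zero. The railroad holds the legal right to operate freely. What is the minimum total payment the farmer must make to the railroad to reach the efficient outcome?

€678

Left alone the railroad would choose level 6 (marginal profit stays positive).
Efficient level: k* = 2 (marginal profit ≥ marginal spark damage through 2).
The farmer must at least cover the railroad's forgone profit from cutting 6→2: 288 + 209 + 130 + 51 = 678.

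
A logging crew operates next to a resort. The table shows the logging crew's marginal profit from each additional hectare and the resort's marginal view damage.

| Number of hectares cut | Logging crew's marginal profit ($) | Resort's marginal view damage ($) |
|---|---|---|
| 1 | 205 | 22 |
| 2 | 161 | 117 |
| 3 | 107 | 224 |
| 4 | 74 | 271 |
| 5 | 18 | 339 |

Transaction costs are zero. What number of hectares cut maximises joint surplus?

2

Bargaining reaches the level where marginal profit last exceeds marginal view damage.
That holds through level 2 (161 ≥ 117) but not at 3 (107 < 224).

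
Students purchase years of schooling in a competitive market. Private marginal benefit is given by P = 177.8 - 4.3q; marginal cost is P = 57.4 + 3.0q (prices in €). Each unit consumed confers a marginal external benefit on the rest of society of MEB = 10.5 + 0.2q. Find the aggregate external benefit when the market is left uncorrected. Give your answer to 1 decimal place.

Market equilibrium (private): 57.4 + 3.0q = 177.8 - 4.3q → q_m = 16.4932.
Total external benefit = ∫₀^{q_m} (10.5 + 0.2q) dq = 10.5×16.4932 + ½×0.2×16.4932² = 200.3812.

€200.4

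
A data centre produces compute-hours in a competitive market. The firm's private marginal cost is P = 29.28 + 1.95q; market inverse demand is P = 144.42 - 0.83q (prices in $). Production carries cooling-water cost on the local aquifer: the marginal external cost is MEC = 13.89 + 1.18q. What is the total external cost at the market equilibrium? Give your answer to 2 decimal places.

Market equilibrium (private): 29.28 + 1.95q = 144.42 - 0.83q → q_m = 41.4173.
Total external cost = ∫₀^{q_m} (13.89 + 1.18q) dq = 13.89×41.4173 + ½×1.18×41.4173² = 1587.3680.

$1587.37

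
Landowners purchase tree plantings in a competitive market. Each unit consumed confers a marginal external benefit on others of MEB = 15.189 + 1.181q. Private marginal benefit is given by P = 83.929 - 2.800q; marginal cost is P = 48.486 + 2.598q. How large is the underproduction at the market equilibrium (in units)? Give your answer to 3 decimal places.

Market equilibrium (private): 48.486 + 2.598q = 83.929 - 2.800q → q_m = 6.5660.
Social marginal benefit = demand + MEB = 99.118 - 1.619q.
Set SMB = MC: 99.118 - 1.619q = 48.486 + 2.598q → q* = 12.0066.
Gap = |6.5660 − 12.0066| = 5.4406.

5.441 units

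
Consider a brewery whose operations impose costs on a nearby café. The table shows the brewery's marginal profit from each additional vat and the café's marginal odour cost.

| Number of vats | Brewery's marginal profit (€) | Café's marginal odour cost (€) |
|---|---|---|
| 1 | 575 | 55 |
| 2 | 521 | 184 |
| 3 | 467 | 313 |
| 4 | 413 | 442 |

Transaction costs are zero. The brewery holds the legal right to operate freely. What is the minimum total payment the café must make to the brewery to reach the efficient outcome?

€413

Left alone the brewery would choose level 4 (marginal profit stays positive).
Efficient level: k* = 3 (marginal profit ≥ marginal odour cost through 3).
The café must at least cover the brewery's forgone profit from cutting 4→3: 413 = 413.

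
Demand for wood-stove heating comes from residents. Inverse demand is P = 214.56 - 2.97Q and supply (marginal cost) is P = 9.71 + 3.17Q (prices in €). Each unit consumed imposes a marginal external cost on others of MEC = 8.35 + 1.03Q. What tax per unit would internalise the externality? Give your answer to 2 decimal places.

tax = €36.58 per unit

Social marginal benefit = demand − MEC = 206.21 - 4.00Q.
Set SMB = MC: 206.21 - 4.00Q = 9.71 + 3.17Q → Q* = 27.4059.
The Pigouvian tax equals MEC at Q*: 8.35 + 1.03×27.4059 = 36.5781.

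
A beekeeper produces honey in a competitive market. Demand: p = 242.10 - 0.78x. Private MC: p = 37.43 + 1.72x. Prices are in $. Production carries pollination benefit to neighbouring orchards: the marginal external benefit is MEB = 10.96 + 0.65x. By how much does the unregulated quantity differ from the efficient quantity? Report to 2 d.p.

34.69 units

Market equilibrium (private): 37.43 + 1.72x = 242.10 - 0.78x → x_m = 81.8680.
Social marginal cost = private MC − MEB = 26.47 + 1.07x.
Set SMC = demand: 26.47 + 1.07x = 242.10 - 0.78x → x* = 116.5568.
Gap = |81.8680 − 116.5568| = 34.6888.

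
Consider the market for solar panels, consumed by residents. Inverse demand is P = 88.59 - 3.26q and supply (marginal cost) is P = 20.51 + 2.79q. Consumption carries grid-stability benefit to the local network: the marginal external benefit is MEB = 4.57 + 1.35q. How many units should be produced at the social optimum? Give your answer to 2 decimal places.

Social marginal benefit = demand + MEB = 93.16 - 1.91q.
Set SMB = MC: 93.16 - 1.91q = 20.51 + 2.79q → q* = 15.4574.

q* = 15.46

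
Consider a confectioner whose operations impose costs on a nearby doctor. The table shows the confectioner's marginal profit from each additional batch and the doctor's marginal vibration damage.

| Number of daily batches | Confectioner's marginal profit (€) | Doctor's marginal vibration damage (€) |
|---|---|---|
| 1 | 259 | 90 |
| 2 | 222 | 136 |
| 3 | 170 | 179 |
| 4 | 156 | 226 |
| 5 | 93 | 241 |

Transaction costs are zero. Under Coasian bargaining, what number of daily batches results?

Bargaining reaches the level where marginal profit last exceeds marginal vibration damage.
That holds through level 2 (222 ≥ 136) but not at 3 (170 < 179).

2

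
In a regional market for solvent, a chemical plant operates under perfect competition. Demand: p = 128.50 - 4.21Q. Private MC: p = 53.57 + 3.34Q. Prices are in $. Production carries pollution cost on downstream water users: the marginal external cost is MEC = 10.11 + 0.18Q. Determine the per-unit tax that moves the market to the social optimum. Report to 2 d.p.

Social marginal cost = private MC + MEC = 63.68 + 3.52Q.
Set SMC = demand: 63.68 + 3.52Q = 128.50 - 4.21Q → Q* = 8.3855.
The Pigouvian tax equals MEC at Q*: 10.11 + 0.18×8.3855 = 11.6194.

tax = $11.62 per unit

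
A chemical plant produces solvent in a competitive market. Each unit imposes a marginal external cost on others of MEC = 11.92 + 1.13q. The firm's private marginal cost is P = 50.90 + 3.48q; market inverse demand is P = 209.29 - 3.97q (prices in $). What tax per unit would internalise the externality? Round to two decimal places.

Social marginal cost = private MC + MEC = 62.82 + 4.61q.
Set SMC = demand: 62.82 + 4.61q = 209.29 - 3.97q → q* = 17.0711.
The Pigouvian tax equals MEC at q*: 11.92 + 1.13×17.0711 = 31.2103.

tax = $31.21 per unit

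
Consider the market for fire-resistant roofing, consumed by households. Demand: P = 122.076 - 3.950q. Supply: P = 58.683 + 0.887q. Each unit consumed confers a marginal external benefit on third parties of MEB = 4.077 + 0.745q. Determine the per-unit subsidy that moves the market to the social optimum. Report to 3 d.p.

subsidy = 16.361 per unit

Social marginal benefit = demand + MEB = 126.153 - 3.205q.
Set SMB = MC: 126.153 - 3.205q = 58.683 + 0.887q → q* = 16.4883.
The Pigouvian subsidy equals MEB at q*: 4.077 + 0.745×16.4883 = 16.3608.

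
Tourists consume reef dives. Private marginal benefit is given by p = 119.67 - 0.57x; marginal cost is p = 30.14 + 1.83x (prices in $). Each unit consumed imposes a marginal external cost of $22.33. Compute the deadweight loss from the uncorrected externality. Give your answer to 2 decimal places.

Market equilibrium (private): 30.14 + 1.83x = 119.67 - 0.57x → x_m = 37.3042.
Social marginal benefit = demand − MEC = 97.34 - 0.57x.
Set SMB = MC: 97.34 - 0.57x = 30.14 + 1.83x → x* = 28.0000.
The loss is the area between SMB and MC from x* to x_m; with linear curves that's a triangle of height MEC(x_m).
DWL = ½ × 9.3042 × 22.3300 = 103.8814.

DWL = $103.88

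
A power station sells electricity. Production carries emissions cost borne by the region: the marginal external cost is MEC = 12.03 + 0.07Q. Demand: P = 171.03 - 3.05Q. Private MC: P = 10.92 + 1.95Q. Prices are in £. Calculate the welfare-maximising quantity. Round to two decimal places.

Q* = 29.21

Social marginal cost = private MC + MEC = 22.95 + 2.02Q.
Set SMC = demand: 22.95 + 2.02Q = 171.03 - 3.05Q → Q* = 29.2071.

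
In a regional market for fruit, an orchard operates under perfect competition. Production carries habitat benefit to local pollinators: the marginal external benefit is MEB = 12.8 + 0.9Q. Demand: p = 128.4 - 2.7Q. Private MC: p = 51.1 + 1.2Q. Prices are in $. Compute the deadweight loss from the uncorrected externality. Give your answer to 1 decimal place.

DWL = $156.5

Market equilibrium (private): 51.1 + 1.2Q = 128.4 - 2.7Q → Q_m = 19.8205.
Social marginal cost = private MC − MEB = 38.3 + 0.3Q.
Set SMC = demand: 38.3 + 0.3Q = 128.4 - 2.7Q → Q* = 30.0333.
Between Q* and Q_m the wedge demand − SMC runs linearly from 0 to MEB(Q_m), so the loss is a triangle.
DWL = ½ × 10.2128 × 30.6385 = 156.4524.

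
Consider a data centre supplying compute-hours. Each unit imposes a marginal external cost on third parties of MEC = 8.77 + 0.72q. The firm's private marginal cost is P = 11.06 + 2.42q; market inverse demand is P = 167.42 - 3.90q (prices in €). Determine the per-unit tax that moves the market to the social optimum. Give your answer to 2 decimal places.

tax = €23.86 per unit

Social marginal cost = private MC + MEC = 19.83 + 3.14q.
Set SMC = demand: 19.83 + 3.14q = 167.42 - 3.90q → q* = 20.9645.
The Pigouvian tax equals MEC at q*: 8.77 + 0.72×20.9645 = 23.8644.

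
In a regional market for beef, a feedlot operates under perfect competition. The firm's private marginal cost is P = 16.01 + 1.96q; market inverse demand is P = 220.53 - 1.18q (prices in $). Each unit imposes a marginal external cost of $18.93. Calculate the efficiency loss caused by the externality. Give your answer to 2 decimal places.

Market equilibrium (private): 16.01 + 1.96q = 220.53 - 1.18q → q_m = 65.1338.
Social marginal cost = private MC + MEC = 34.94 + 1.96q.
Set SMC = demand: 34.94 + 1.96q = 220.53 - 1.18q → q* = 59.1051.
The loss is the area between SMC and demand from q* to q_m; with linear curves that's a triangle of height MEC(q_m).
DWL = ½ × 6.0287 × 18.9300 = 57.0616.

DWL = $57.06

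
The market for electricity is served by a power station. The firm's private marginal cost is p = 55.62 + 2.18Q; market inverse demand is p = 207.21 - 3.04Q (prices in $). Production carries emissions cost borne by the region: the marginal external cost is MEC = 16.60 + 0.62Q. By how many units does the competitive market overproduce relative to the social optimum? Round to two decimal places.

5.93 units

Market equilibrium (private): 55.62 + 2.18Q = 207.21 - 3.04Q → Q_m = 29.0402.
Social marginal cost = private MC + MEC = 72.22 + 2.80Q.
Set SMC = demand: 72.22 + 2.80Q = 207.21 - 3.04Q → Q* = 23.1147.
Gap = |29.0402 − 23.1147| = 5.9255.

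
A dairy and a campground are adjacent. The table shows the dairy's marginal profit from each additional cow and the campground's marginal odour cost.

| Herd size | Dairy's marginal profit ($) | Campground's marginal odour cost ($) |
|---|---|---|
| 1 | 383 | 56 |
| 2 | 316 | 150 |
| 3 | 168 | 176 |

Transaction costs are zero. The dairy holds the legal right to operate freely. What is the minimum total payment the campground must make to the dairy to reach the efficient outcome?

Left alone the dairy would choose level 3 (marginal profit stays positive).
Efficient level: k* = 2 (marginal profit ≥ marginal odour cost through 2).
The campground must at least cover the dairy's forgone profit from cutting 3→2: 168 = 168.

$168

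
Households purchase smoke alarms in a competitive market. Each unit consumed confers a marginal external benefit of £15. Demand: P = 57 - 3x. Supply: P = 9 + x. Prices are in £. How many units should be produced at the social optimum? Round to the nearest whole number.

x* = 16

Social marginal benefit = demand + MEB = 72 - 3x.
Set SMB = MC: 72 - 3x = 9 + x → x* = 15.7500.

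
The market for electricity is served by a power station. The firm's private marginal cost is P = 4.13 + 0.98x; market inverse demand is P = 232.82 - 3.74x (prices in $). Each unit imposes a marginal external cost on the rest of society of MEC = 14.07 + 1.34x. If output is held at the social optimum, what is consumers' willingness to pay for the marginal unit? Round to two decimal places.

P = $100.36

Social marginal cost = private MC + MEC = 18.20 + 2.32x.
Set SMC = demand: 18.20 + 2.32x = 232.82 - 3.74x → x* = 35.4158.
Consumer price on the demand curve at x*: 232.82 − 3.74×35.4158 = 100.3649.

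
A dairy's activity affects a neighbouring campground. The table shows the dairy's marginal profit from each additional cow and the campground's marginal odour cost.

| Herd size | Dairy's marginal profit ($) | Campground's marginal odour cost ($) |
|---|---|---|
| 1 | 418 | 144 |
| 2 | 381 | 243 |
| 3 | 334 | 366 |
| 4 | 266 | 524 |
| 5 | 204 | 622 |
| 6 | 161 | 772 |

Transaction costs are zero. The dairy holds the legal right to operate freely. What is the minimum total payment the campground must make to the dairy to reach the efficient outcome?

Left alone the dairy would choose level 6 (marginal profit stays positive).
Efficient level: k* = 2 (marginal profit ≥ marginal odour cost through 2).
The campground must at least cover the dairy's forgone profit from cutting 6→2: 334 + 266 + 204 + 161 = 965.

$965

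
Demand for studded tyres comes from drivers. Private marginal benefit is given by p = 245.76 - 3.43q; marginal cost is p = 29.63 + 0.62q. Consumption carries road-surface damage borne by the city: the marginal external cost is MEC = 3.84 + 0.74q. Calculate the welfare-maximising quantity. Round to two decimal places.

Social marginal benefit = demand − MEC = 241.92 - 4.17q.
Set SMB = MC: 241.92 - 4.17q = 29.63 + 0.62q → q* = 44.3194.

q* = 44.32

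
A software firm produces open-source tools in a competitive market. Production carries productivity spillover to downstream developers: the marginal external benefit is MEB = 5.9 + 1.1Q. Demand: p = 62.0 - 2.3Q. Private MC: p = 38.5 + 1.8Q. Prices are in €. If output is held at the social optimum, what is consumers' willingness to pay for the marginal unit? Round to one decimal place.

P = €39.5

Social marginal cost = private MC − MEB = 32.6 + 0.7Q.
Set SMC = demand: 32.6 + 0.7Q = 62.0 - 2.3Q → Q* = 9.8000.
Consumer price on the demand curve at Q*: 62.0 − 2.3×9.8000 = 39.4600.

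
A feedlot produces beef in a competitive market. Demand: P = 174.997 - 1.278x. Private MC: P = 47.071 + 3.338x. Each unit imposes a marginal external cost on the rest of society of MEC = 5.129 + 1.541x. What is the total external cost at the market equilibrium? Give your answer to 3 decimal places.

733.921

Market equilibrium (private): 47.071 + 3.338x = 174.997 - 1.278x → x_m = 27.7136.
Total external cost = ∫₀^{x_m} (5.129 + 1.541x) dx = 5.129×27.7136 + ½×1.541×27.7136² = 733.9207.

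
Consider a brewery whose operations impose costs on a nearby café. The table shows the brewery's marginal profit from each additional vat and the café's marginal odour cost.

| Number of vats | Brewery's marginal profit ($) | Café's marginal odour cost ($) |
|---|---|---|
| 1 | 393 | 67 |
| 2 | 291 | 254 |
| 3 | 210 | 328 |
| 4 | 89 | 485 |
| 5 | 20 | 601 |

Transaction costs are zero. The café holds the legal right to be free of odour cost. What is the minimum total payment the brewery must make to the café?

Efficient level: marginal profit ≥ marginal odour cost through level 2, so k* = 2.
With the café holding the right, the brewery must at least compensate total damage at k*: 67 + 254 = 321.

$321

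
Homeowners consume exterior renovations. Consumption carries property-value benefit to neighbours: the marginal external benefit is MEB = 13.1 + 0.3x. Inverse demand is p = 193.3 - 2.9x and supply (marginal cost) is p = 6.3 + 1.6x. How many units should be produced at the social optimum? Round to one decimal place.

Social marginal benefit = demand + MEB = 206.4 - 2.6x.
Set SMB = MC: 206.4 - 2.6x = 6.3 + 1.6x → x* = 47.6429.

x* = 47.6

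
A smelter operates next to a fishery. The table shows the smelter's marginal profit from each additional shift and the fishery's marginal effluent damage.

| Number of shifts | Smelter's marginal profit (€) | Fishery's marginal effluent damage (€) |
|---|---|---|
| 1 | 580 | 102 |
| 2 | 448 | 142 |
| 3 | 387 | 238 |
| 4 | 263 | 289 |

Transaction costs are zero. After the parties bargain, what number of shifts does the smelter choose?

Bargaining reaches the level where marginal profit last exceeds marginal effluent damage.
That holds through level 3 (387 ≥ 238) but not at 4 (263 < 289).

3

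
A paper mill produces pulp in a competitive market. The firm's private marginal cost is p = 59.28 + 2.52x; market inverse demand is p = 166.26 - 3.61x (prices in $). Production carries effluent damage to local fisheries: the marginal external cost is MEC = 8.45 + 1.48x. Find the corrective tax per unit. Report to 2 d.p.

tax = $27.61 per unit

Social marginal cost = private MC + MEC = 67.73 + 4.00x.
Set SMC = demand: 67.73 + 4.00x = 166.26 - 3.61x → x* = 12.9474.
The Pigouvian tax equals MEC at x*: 8.45 + 1.48×12.9474 = 27.6122.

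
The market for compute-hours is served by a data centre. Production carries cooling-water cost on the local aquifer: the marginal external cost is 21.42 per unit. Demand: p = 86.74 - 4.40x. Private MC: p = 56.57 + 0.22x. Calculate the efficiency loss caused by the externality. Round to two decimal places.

Market equilibrium (private): 56.57 + 0.22x = 86.74 - 4.40x → x_m = 6.5303.
Social marginal cost = private MC + MEC = 77.99 + 0.22x.
Set SMC = demand: 77.99 + 0.22x = 86.74 - 4.40x → x* = 1.8939.
Between x* and x_m the wedge SMC − demand runs linearly from 0 to MEC(x_m), so the loss is a triangle.
DWL = ½ × 4.6364 × 21.4200 = 49.6558.

DWL = 49.66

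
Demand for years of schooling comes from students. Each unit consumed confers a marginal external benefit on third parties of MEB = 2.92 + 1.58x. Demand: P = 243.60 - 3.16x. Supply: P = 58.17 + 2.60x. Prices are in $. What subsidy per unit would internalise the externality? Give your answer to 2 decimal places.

subsidy = $74.11 per unit

Social marginal benefit = demand + MEB = 246.52 - 1.58x.
Set SMB = MC: 246.52 - 1.58x = 58.17 + 2.60x → x* = 45.0598.
The Pigouvian subsidy equals MEB at x*: 2.92 + 1.58×45.0598 = 74.1145.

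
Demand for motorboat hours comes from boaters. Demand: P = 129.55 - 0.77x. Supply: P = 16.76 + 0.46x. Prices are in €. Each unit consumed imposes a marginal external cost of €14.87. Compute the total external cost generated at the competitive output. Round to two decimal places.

Market equilibrium (private): 16.76 + 0.46x = 129.55 - 0.77x → x_m = 91.6992.
Total external cost = MEC × x_m = 14.87 × 91.6992 = 1363.5671.

€1363.57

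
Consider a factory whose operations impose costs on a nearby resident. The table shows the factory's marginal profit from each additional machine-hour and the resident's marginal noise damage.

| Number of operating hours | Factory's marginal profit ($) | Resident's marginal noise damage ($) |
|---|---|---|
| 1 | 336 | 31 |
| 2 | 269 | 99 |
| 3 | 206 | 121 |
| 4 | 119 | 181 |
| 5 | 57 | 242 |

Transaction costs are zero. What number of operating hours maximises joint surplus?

Bargaining reaches the level where marginal profit last exceeds marginal noise damage.
That holds through level 3 (206 ≥ 121) but not at 4 (119 < 181).

3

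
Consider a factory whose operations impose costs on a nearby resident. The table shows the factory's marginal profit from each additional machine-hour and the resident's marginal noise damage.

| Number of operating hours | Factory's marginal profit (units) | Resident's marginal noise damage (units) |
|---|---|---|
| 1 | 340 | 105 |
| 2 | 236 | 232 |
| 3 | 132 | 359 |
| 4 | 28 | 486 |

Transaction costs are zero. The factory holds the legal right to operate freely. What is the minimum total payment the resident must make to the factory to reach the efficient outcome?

160

Left alone the factory would choose level 4 (marginal profit stays positive).
Efficient level: k* = 2 (marginal profit ≥ marginal noise damage through 2).
The resident must at least cover the factory's forgone profit from cutting 4→2: 132 + 28 = 160.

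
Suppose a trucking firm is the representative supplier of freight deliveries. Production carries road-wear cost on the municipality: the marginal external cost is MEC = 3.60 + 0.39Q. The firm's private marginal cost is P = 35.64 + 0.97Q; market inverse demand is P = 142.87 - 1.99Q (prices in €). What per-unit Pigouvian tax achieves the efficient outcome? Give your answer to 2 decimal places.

tax = €15.66 per unit

Social marginal cost = private MC + MEC = 39.24 + 1.36Q.
Set SMC = demand: 39.24 + 1.36Q = 142.87 - 1.99Q → Q* = 30.9343.
The Pigouvian tax equals MEC at Q*: 3.60 + 0.39×30.9343 = 15.6644.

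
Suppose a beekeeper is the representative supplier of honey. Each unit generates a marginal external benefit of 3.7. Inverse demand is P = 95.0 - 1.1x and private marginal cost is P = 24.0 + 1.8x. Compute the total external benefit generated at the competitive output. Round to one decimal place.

90.6

Market equilibrium (private): 24.0 + 1.8x = 95.0 - 1.1x → x_m = 24.4828.
Total external benefit = MEB × x_m = 3.7 × 24.4828 = 90.5864.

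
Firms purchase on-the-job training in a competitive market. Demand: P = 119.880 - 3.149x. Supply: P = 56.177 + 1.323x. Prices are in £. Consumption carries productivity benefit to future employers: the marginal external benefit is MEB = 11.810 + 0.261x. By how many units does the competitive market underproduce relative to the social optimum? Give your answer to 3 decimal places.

3.687 units

Market equilibrium (private): 56.177 + 1.323x = 119.880 - 3.149x → x_m = 14.2449.
Social marginal benefit = demand + MEB = 131.690 - 2.888x.
Set SMB = MC: 131.690 - 2.888x = 56.177 + 1.323x → x* = 17.9323.
Gap = |14.2449 − 17.9323| = 3.6874.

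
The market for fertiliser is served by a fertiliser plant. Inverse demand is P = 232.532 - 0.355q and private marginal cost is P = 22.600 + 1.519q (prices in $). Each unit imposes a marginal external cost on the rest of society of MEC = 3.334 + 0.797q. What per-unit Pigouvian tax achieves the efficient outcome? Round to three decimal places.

tax = $64.981 per unit

Social marginal cost = private MC + MEC = 25.934 + 2.316q.
Set SMC = demand: 25.934 + 2.316q = 232.532 - 0.355q → q* = 77.3486.
The Pigouvian tax equals MEC at q*: 3.334 + 0.797×77.3486 = 64.9808.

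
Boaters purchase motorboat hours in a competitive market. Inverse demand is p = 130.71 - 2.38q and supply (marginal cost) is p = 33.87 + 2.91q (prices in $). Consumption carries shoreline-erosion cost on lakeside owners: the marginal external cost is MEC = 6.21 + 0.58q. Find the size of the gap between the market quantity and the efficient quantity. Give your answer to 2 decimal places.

Market equilibrium (private): 33.87 + 2.91q = 130.71 - 2.38q → q_m = 18.3062.
Social marginal benefit = demand − MEC = 124.50 - 2.96q.
Set SMB = MC: 124.50 - 2.96q = 33.87 + 2.91q → q* = 15.4395.
Gap = |18.3062 − 15.4395| = 2.8667.

2.87 units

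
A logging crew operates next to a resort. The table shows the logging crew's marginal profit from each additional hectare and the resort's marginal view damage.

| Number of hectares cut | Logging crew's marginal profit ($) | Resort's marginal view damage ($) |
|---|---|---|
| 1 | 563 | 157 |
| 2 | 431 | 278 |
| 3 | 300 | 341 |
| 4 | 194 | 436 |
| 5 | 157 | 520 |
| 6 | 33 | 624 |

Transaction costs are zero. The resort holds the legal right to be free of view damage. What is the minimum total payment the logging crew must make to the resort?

Efficient level: marginal profit ≥ marginal view damage through level 2, so k* = 2.
With the resort holding the right, the logging crew must at least compensate total damage at k*: 157 + 278 = 435.

$435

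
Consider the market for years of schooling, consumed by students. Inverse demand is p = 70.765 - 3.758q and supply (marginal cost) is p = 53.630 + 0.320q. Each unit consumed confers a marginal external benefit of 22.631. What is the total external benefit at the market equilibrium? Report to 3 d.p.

Market equilibrium (private): 53.630 + 0.320q = 70.765 - 3.758q → q_m = 4.2018.
Total external benefit = MEB × q_m = 22.631 × 4.2018 = 95.0909.

95.091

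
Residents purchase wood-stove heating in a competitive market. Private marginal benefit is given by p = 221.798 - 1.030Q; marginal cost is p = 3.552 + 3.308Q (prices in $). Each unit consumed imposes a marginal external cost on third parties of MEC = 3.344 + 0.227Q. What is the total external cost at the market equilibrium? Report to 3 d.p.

$455.520

Market equilibrium (private): 3.552 + 3.308Q = 221.798 - 1.030Q → Q_m = 50.3103.
Total external cost = ∫₀^{Q_m} (3.344 + 0.227Q) dQ = 3.344×50.3103 + ½×0.227×50.3103² = 455.5205.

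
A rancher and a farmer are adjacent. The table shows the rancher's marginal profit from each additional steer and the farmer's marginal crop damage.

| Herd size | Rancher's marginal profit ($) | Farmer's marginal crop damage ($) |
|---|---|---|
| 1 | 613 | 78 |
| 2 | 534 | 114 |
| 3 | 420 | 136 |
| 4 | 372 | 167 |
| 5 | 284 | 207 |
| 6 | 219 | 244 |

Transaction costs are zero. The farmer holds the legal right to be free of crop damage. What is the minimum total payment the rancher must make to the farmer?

Efficient level: marginal profit ≥ marginal crop damage through level 5, so k* = 5.
With the farmer holding the right, the rancher must at least compensate total damage at k*: 78 + 114 + 136 + 167 + 207 = 702.

$702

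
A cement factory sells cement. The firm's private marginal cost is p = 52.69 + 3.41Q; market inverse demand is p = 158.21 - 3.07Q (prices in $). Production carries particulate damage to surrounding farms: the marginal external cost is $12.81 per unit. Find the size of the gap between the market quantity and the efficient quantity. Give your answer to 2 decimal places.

1.98 units

Market equilibrium (private): 52.69 + 3.41Q = 158.21 - 3.07Q → Q_m = 16.2840.
Social marginal cost = private MC + MEC = 65.50 + 3.41Q.
Set SMC = demand: 65.50 + 3.41Q = 158.21 - 3.07Q → Q* = 14.3071.
Gap = |16.2840 − 14.3071| = 1.9769.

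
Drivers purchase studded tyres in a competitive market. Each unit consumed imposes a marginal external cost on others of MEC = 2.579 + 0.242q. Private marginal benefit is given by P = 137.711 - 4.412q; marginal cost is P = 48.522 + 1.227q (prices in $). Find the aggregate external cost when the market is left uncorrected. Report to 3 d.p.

$71.060

Market equilibrium (private): 48.522 + 1.227q = 137.711 - 4.412q → q_m = 15.8165.
Total external cost = ∫₀^{q_m} (2.579 + 0.242q) dq = 2.579×15.8165 + ½×0.242×15.8165² = 71.0603.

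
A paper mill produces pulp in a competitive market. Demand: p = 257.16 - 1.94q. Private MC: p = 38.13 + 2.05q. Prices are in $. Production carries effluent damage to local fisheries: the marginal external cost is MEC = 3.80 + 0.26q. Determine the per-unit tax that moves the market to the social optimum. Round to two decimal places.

tax = $16.97 per unit

Social marginal cost = private MC + MEC = 41.93 + 2.31q.
Set SMC = demand: 41.93 + 2.31q = 257.16 - 1.94q → q* = 50.6424.
The Pigouvian tax equals MEC at q*: 3.80 + 0.26×50.6424 = 16.9670.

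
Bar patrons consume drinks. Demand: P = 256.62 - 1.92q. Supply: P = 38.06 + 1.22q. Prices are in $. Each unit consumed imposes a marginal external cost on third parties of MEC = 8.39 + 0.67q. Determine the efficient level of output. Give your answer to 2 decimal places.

Social marginal benefit = demand − MEC = 248.23 - 2.59q.
Set SMB = MC: 248.23 - 2.59q = 38.06 + 1.22q → q* = 55.1627.

q* = 55.16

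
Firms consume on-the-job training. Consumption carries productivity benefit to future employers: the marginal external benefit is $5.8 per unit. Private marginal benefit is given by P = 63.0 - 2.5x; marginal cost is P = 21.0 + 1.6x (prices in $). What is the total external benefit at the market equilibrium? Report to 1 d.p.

Market equilibrium (private): 21.0 + 1.6x = 63.0 - 2.5x → x_m = 10.2439.
Total external benefit = MEB × x_m = 5.8 × 10.2439 = 59.4146.

$59.4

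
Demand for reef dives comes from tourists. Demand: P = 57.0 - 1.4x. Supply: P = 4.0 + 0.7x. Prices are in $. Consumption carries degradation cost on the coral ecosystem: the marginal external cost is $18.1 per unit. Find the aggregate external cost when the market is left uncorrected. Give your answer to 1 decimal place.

Market equilibrium (private): 4.0 + 0.7x = 57.0 - 1.4x → x_m = 25.2381.
Total external cost = MEC × x_m = 18.1 × 25.2381 = 456.8096.

$456.8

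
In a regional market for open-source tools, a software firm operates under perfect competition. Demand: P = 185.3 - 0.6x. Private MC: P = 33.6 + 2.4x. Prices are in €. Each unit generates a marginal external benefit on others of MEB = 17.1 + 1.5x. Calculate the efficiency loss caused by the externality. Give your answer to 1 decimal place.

Market equilibrium (private): 33.6 + 2.4x = 185.3 - 0.6x → x_m = 50.5667.
Social marginal cost = private MC − MEB = 16.5 + 0.9x.
Set SMC = demand: 16.5 + 0.9x = 185.3 - 0.6x → x* = 112.5333.
The welfare-loss triangle has base |x_m − x*| and height MEB(x_m) (the vertical gap between SMC and demand is zero at x* and MEB at x_m).
DWL = ½ × 61.9666 × 92.9500 = 2879.8977.

DWL = €2879.9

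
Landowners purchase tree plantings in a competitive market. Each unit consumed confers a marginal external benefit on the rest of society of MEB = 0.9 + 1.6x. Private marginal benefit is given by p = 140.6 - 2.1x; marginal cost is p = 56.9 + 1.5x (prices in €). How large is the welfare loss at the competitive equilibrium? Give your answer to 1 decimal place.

Market equilibrium (private): 56.9 + 1.5x = 140.6 - 2.1x → x_m = 23.2500.
Social marginal benefit = demand + MEB = 141.5 - 0.5x.
Set SMB = MC: 141.5 - 0.5x = 56.9 + 1.5x → x* = 42.3000.
Between x* and x_m the wedge SMB − MC runs linearly from 0 to MEB(x_m), so the loss is a triangle.
DWL = ½ × 19.0500 × 38.1000 = 362.9025.

DWL = €362.9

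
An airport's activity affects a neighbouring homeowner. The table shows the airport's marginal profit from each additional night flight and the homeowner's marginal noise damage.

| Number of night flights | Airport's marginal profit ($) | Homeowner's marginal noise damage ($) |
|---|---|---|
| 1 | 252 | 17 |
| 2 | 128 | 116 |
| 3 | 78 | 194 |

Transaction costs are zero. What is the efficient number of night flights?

Bargaining reaches the level where marginal profit last exceeds marginal noise damage.
That holds through level 2 (128 ≥ 116) but not at 3 (78 < 194).

2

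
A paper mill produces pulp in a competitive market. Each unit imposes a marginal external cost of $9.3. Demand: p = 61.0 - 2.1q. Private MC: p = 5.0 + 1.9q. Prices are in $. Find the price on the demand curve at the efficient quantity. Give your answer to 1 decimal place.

Social marginal cost = private MC + MEC = 14.3 + 1.9q.
Set SMC = demand: 14.3 + 1.9q = 61.0 - 2.1q → q* = 11.6750.
Consumer price on the demand curve at q*: 61.0 − 2.1×11.6750 = 36.4825.

P = $36.5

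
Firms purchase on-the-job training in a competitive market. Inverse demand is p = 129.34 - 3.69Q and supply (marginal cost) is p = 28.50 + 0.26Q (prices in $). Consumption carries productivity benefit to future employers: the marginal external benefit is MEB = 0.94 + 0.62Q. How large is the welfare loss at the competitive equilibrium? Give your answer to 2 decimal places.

DWL = $42.22

Market equilibrium (private): 28.50 + 0.26Q = 129.34 - 3.69Q → Q_m = 25.5291.
Social marginal benefit = demand + MEB = 130.28 - 3.07Q.
Set SMB = MC: 130.28 - 3.07Q = 28.50 + 0.26Q → Q* = 30.5646.
Between Q* and Q_m the wedge SMB − MC runs linearly from 0 to MEB(Q_m), so the loss is a triangle.
DWL = ½ × 5.0355 × 16.7681 = 42.2179.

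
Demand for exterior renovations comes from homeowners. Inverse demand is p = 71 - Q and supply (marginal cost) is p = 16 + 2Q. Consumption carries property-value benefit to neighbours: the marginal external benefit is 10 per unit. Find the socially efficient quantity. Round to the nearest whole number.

Social marginal benefit = demand + MEB = 81 - Q.
Set SMB = MC: 81 - Q = 16 + 2Q → Q* = 21.6667.

Q* = 22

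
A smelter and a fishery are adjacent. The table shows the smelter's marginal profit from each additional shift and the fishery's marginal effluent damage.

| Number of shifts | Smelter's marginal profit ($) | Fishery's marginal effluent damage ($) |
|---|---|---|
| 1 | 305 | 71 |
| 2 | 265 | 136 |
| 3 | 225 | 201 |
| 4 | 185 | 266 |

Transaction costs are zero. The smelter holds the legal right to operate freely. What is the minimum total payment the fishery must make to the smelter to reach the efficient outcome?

$185

Left alone the smelter would choose level 4 (marginal profit stays positive).
Efficient level: k* = 3 (marginal profit ≥ marginal effluent damage through 3).
The fishery must at least cover the smelter's forgone profit from cutting 4→3: 185 = 185.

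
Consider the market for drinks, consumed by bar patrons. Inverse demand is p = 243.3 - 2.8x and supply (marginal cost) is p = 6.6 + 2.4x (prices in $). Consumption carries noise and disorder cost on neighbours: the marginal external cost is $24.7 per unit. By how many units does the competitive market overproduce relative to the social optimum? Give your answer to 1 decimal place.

4.8 units

Market equilibrium (private): 6.6 + 2.4x = 243.3 - 2.8x → x_m = 45.5192.
Social marginal benefit = demand − MEC = 218.6 - 2.8x.
Set SMB = MC: 218.6 - 2.8x = 6.6 + 2.4x → x* = 40.7692.
Gap = |45.5192 − 40.7692| = 4.7500.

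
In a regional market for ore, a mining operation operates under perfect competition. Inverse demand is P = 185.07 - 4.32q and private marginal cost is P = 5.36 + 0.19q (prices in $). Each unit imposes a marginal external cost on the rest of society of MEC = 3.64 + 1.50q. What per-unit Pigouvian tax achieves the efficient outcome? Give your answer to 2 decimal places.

tax = $47.58 per unit

Social marginal cost = private MC + MEC = 9.00 + 1.69q.
Set SMC = demand: 9.00 + 1.69q = 185.07 - 4.32q → q* = 29.2962.
The Pigouvian tax equals MEC at q*: 3.64 + 1.50×29.2962 = 47.5843.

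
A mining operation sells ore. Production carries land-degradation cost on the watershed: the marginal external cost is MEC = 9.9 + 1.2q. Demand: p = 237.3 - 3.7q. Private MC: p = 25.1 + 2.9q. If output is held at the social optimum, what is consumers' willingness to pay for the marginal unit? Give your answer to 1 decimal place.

P = 141.3

Social marginal cost = private MC + MEC = 35.0 + 4.1q.
Set SMC = demand: 35.0 + 4.1q = 237.3 - 3.7q → q* = 25.9359.
Consumer price on the demand curve at q*: 237.3 − 3.7×25.9359 = 141.3372.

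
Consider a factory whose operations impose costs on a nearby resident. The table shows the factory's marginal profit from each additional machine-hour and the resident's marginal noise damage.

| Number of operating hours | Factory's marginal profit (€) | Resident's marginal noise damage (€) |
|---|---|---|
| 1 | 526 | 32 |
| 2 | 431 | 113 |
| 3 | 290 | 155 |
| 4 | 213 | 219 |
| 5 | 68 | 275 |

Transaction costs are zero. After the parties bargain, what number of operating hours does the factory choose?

3

Bargaining reaches the level where marginal profit last exceeds marginal noise damage.
That holds through level 3 (290 ≥ 155) but not at 4 (213 < 219).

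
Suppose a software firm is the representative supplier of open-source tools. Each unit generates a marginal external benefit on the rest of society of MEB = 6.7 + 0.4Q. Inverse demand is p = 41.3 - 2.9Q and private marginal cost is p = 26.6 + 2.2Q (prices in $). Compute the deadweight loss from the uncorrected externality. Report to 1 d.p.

DWL = $6.6

Market equilibrium (private): 26.6 + 2.2Q = 41.3 - 2.9Q → Q_m = 2.8824.
Social marginal cost = private MC − MEB = 19.9 + 1.8Q.
Set SMC = demand: 19.9 + 1.8Q = 41.3 - 2.9Q → Q* = 4.5532.
The welfare-loss triangle has base |Q_m − Q*| and height MEB(Q_m) (the vertical gap between SMC and demand is zero at Q* and MEB at Q_m).
DWL = ½ × 1.6708 × 7.8529 = 6.5603.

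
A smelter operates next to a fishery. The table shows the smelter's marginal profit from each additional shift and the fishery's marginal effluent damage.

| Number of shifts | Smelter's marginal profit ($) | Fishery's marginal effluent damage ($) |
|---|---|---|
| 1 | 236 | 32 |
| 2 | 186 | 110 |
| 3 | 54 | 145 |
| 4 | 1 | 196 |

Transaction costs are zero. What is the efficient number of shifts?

2

Bargaining reaches the level where marginal profit last exceeds marginal effluent damage.
That holds through level 2 (186 ≥ 110) but not at 3 (54 < 145).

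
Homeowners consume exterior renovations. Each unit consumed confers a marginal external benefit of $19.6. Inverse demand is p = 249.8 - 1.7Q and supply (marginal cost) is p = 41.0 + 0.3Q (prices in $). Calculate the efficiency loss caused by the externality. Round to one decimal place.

DWL = $96.0

Market equilibrium (private): 41.0 + 0.3Q = 249.8 - 1.7Q → Q_m = 104.4000.
Social marginal benefit = demand + MEB = 269.4 - 1.7Q.
Set SMB = MC: 269.4 - 1.7Q = 41.0 + 0.3Q → Q* = 114.2000.
Between Q* and Q_m the wedge SMB − MC runs linearly from 0 to MEB(Q_m), so the loss is a triangle.
DWL = ½ × 9.8000 × 19.6000 = 96.0400.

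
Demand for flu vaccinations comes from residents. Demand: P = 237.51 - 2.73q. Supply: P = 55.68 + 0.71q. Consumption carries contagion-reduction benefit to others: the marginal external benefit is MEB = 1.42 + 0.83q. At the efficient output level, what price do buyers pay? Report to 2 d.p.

P = 45.83

Social marginal benefit = demand + MEB = 238.93 - 1.90q.
Set SMB = MC: 238.93 - 1.90q = 55.68 + 0.71q → q* = 70.2107.
Consumer price on the demand curve at q*: 237.51 − 2.73×70.2107 = 45.8348.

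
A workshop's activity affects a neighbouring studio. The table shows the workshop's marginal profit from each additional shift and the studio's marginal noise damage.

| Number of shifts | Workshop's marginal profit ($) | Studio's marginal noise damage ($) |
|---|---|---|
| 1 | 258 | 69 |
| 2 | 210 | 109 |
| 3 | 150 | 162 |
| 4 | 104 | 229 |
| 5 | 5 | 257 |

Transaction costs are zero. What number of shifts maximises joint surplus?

2

Bargaining reaches the level where marginal profit last exceeds marginal noise damage.
That holds through level 2 (210 ≥ 109) but not at 3 (150 < 162).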